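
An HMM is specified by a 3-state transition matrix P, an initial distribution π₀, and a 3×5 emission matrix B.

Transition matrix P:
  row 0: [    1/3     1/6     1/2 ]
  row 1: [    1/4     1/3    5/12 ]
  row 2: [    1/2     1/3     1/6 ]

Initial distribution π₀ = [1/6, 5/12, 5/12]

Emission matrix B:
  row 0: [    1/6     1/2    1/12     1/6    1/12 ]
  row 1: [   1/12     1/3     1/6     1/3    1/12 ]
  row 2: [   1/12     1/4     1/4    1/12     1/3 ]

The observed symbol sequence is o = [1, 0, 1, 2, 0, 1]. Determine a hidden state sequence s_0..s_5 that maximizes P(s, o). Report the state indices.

t=0: δ = [8.333e-02, 1.389e-01, 1.042e-01]  (obs o_0=1)
t=1: δ = [8.681e-03, 3.858e-03, 4.823e-03]  ψ = [2, 1, 1]  (obs o_1=0)
t=2: δ = [1.447e-03, 5.358e-04, 1.085e-03]  ψ = [0, 2, 0]  (obs o_2=1)
t=3: δ = [4.521e-05, 6.028e-05, 1.808e-04]  ψ = [2, 2, 0]  (obs o_3=2)
t=4: δ = [1.507e-05, 5.023e-06, 2.512e-06]  ψ = [2, 2, 2]  (obs o_4=0)
t=5: δ = [2.512e-06, 8.372e-07, 1.884e-06]  ψ = [0, 0, 0]  (obs o_5=1)
backtrack: best end state = 0; path = [2, 0, 0, 2, 0, 0]

path = [2, 0, 0, 2, 0, 0]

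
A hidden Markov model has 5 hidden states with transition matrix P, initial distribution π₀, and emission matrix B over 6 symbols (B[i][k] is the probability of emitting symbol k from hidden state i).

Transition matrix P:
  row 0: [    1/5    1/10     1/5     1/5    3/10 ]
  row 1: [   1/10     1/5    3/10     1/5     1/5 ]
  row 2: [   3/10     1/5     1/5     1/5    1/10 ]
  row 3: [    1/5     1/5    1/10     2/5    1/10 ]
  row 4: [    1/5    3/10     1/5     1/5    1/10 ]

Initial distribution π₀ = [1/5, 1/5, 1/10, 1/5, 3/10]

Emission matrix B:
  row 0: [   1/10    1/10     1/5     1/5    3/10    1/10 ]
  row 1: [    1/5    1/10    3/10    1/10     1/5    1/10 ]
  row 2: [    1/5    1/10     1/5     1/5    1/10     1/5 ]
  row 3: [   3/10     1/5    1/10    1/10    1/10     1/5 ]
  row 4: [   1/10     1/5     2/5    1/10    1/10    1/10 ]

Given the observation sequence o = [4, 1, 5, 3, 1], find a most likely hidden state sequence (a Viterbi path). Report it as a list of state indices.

path = [0, 3, 3, 3, 3]

t=0: δ = [6.000e-02, 4.000e-02, 1.000e-02, 2.000e-02, 3.000e-02]  (obs o_0=4)
t=1: δ = [1.200e-03, 9.000e-04, 1.200e-03, 2.400e-03, 3.600e-03]  ψ = [0, 4, 0, 0, 0]  (obs o_1=1)
t=2: δ = [7.200e-05, 1.080e-04, 1.440e-04, 1.920e-04, 3.600e-05]  ψ = [4, 4, 4, 3, 0]  (obs o_2=5)
t=3: δ = [8.640e-06, 3.840e-06, 6.480e-06, 7.680e-06, 2.160e-06]  ψ = [2, 3, 1, 3, 0]  (obs o_3=3)
t=4: δ = [1.944e-07, 1.536e-07, 1.728e-07, 6.144e-07, 5.184e-07]  ψ = [2, 3, 0, 3, 0]  (obs o_4=1)
backtrack: best end state = 3; path = [0, 3, 3, 3, 3]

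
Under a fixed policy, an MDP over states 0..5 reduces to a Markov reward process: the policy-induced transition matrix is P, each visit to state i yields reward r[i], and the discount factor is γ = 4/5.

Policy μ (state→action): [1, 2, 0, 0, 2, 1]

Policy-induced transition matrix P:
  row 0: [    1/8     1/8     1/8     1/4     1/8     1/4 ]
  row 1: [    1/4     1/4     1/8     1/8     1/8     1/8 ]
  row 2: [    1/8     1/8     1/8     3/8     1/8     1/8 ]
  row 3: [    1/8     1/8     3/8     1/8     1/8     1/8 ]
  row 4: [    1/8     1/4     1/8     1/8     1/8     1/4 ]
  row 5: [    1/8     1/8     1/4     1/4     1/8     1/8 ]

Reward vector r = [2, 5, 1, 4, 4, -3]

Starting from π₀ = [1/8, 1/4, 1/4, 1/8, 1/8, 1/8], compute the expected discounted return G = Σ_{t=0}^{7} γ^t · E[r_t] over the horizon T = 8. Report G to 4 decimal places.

G = 9.2789

t=0: π = [0.1250, 0.2500, 0.2500, 0.1250, 0.1250, 0.1250], E[r] = 2.3750, γ^t·E[r] = 2.375000, running G = 2.375000
t=1: π = [0.1563, 0.1719, 0.1719, 0.2188, 0.1250, 0.1563], E[r] = 2.2500, γ^t·E[r] = 1.800000, running G = 4.175000
t=2: π = [0.1465, 0.1621, 0.1992, 0.2070, 0.1250, 0.1602], E[r] = 2.1504, γ^t·E[r] = 1.376250, running G = 5.551250
t=3: π = [0.1453, 0.1609, 0.1968, 0.2131, 0.1250, 0.1589], E[r] = 2.1675, γ^t·E[r] = 1.109750, running G = 6.661000
t=4: π = [0.1451, 0.1607, 0.1982, 0.2122, 0.1250, 0.1588], E[r] = 2.1646, γ^t·E[r] = 0.886613, running G = 7.547613
t=5: π = [0.1451, 0.1607, 0.1979, 0.2125, 0.1250, 0.1588], E[r] = 2.1655, γ^t·E[r] = 0.709584, running G = 8.257196
t=6: π = [0.1451, 0.1607, 0.1980, 0.2125, 0.1250, 0.1588], E[r] = 2.1653, γ^t·E[r] = 0.567614, running G = 8.824810
t=7: π = [0.1451, 0.1607, 0.1980, 0.2125, 0.1250, 0.1588], E[r] = 2.1653, γ^t·E[r] = 0.454102, running G = 9.278912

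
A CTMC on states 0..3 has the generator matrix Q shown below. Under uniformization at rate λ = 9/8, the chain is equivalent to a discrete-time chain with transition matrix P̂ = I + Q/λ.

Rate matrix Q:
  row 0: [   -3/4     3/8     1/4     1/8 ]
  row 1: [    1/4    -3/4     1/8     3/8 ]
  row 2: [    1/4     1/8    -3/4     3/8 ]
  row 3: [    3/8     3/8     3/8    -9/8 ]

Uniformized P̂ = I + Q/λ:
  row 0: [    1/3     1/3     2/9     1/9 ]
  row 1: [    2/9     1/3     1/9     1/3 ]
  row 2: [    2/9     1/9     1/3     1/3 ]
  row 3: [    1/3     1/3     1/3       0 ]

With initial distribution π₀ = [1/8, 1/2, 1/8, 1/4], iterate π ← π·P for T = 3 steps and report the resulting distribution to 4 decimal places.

t=0: π = [0.1250, 0.5000, 0.1250, 0.2500]
t=1: π = [0.2639, 0.3056, 0.2083, 0.2222]
t=2: π = [0.2762, 0.2870, 0.2361, 0.2006]
t=3: π = [0.2752, 0.2809, 0.2389, 0.2051]

π = [0.2752, 0.2809, 0.2389, 0.2051]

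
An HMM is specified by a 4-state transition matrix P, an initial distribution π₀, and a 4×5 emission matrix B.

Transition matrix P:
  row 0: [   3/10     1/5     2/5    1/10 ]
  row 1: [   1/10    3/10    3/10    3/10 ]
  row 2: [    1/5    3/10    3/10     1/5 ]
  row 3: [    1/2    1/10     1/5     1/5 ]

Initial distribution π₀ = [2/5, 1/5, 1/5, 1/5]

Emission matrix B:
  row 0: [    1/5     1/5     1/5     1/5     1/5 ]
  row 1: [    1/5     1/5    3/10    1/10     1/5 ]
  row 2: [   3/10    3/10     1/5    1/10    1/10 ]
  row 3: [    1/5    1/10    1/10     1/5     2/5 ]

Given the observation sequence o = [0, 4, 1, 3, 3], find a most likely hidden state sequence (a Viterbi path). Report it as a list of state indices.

t=0: δ = [8.000e-02, 4.000e-02, 6.000e-02, 4.000e-02]  (obs o_0=0)
t=1: δ = [4.800e-03, 3.600e-03, 3.200e-03, 4.800e-03]  ψ = [0, 2, 0, 1]  (obs o_1=4)
t=2: δ = [4.800e-04, 2.160e-04, 5.760e-04, 1.080e-04]  ψ = [3, 1, 0, 1]  (obs o_2=1)
t=3: δ = [2.880e-05, 1.728e-05, 1.920e-05, 2.304e-05]  ψ = [0, 2, 0, 2]  (obs o_3=3)
t=4: δ = [2.304e-06, 5.760e-07, 1.152e-06, 1.037e-06]  ψ = [3, 0, 0, 1]  (obs o_4=3)
backtrack: best end state = 0; path = [0, 0, 2, 3, 0]

path = [0, 0, 2, 3, 0]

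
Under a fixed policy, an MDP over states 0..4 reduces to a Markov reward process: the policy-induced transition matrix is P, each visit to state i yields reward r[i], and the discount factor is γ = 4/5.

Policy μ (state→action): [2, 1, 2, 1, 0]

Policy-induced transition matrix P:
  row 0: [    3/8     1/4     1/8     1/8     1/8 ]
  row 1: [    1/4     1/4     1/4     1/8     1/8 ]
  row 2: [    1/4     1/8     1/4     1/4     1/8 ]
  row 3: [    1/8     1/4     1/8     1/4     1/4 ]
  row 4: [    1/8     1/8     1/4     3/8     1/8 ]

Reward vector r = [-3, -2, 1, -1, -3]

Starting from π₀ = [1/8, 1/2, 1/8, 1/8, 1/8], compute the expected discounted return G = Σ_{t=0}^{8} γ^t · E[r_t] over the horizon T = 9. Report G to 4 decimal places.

G = -6.9920

t=0: π = [0.1250, 0.5000, 0.1250, 0.1250, 0.1250], E[r] = -1.7500, γ^t·E[r] = -1.750000, running G = -1.750000
t=1: π = [0.2344, 0.2188, 0.2188, 0.1875, 0.1406], E[r] = -1.5313, γ^t·E[r] = -1.225000, running G = -2.975000
t=2: π = [0.2383, 0.2051, 0.1973, 0.2109, 0.1484], E[r] = -1.5840, γ^t·E[r] = -1.013750, running G = -3.988750
t=3: π = [0.2349, 0.2068, 0.1938, 0.2131, 0.1514], E[r] = -1.5916, γ^t·E[r] = -0.814875, running G = -4.803625
t=4: π = [0.2338, 0.2068, 0.1940, 0.2137, 0.1516], E[r] = -1.5897, γ^t·E[r] = -0.651150, running G = -5.454775
t=5: π = [0.2336, 0.2068, 0.1941, 0.2139, 0.1517], E[r] = -1.5892, γ^t·E[r] = -0.520753, running G = -5.975528
t=6: π = [0.2335, 0.2068, 0.1941, 0.2139, 0.1517], E[r] = -1.5891, γ^t·E[r] = -0.416572, running G = -6.392099
t=7: π = [0.2335, 0.2068, 0.1941, 0.2139, 0.1517], E[r] = -1.5891, γ^t·E[r] = -0.333252, running G = -6.725351
t=8: π = [0.2335, 0.2068, 0.1941, 0.2139, 0.1517], E[r] = -1.5891, γ^t·E[r] = -0.266600, running G = -6.991952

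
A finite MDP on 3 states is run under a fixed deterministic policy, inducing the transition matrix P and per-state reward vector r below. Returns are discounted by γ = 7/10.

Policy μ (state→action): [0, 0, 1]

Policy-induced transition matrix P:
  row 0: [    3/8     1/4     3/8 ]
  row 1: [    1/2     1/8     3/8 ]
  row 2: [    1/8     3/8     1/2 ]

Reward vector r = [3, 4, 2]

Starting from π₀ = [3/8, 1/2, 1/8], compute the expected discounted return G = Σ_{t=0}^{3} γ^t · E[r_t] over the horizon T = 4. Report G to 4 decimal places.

t=0: π = [0.3750, 0.5000, 0.1250], E[r] = 3.3750, γ^t·E[r] = 3.375000, running G = 3.375000
t=1: π = [0.4063, 0.2031, 0.3906], E[r] = 2.8125, γ^t·E[r] = 1.968750, running G = 5.343750
t=2: π = [0.3027, 0.2734, 0.4238], E[r] = 2.8496, γ^t·E[r] = 1.396309, running G = 6.740059
t=3: π = [0.3032, 0.2688, 0.4280], E[r] = 2.8408, γ^t·E[r] = 0.974401, running G = 7.714460

G = 7.7145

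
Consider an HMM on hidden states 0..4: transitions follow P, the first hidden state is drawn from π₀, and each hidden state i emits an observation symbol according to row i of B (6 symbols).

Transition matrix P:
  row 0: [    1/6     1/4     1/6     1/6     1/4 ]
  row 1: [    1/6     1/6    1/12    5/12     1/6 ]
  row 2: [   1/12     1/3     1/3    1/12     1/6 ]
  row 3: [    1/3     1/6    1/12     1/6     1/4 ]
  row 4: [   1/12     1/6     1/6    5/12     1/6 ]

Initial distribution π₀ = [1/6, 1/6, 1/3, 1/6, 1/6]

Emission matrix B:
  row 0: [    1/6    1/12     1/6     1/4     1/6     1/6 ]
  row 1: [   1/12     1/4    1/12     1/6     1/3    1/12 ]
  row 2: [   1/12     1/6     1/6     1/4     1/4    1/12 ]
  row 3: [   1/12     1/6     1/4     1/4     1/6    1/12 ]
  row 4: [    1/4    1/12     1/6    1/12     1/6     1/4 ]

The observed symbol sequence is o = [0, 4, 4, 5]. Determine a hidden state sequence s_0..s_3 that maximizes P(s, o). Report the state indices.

t=0: δ = [2.778e-02, 1.389e-02, 2.778e-02, 1.389e-02, 4.167e-02]  (obs o_0=0)
t=1: δ = [7.716e-04, 3.086e-03, 2.315e-03, 2.894e-03, 1.157e-03]  ψ = [0, 2, 2, 4, 0]  (obs o_1=4)
t=2: δ = [1.608e-04, 2.572e-04, 1.929e-04, 2.143e-04, 1.206e-04]  ψ = [3, 2, 2, 1, 3]  (obs o_2=4)
t=3: δ = [1.191e-05, 5.358e-06, 5.358e-06, 8.931e-06, 1.340e-05]  ψ = [3, 2, 2, 1, 3]  (obs o_3=5)
backtrack: best end state = 4; path = [2, 1, 3, 4]

path = [2, 1, 3, 4]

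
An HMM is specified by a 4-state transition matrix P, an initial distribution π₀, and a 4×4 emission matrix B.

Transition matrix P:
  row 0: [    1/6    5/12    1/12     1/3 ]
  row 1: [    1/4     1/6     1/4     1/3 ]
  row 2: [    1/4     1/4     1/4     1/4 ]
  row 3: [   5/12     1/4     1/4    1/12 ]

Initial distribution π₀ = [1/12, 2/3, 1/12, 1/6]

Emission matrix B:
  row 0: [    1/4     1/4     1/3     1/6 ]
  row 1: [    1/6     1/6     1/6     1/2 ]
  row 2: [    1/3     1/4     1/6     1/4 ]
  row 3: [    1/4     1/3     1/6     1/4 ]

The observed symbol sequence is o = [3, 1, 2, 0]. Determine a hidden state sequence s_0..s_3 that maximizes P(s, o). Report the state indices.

t=0: δ = [1.389e-02, 3.333e-01, 2.083e-02, 4.167e-02]  (obs o_0=3)
t=1: δ = [2.083e-02, 9.259e-03, 2.083e-02, 3.704e-02]  ψ = [1, 1, 1, 1]  (obs o_1=1)
t=2: δ = [5.144e-03, 1.543e-03, 1.543e-03, 1.157e-03]  ψ = [3, 3, 3, 0]  (obs o_2=2)
t=3: δ = [2.143e-04, 3.572e-04, 1.429e-04, 4.287e-04]  ψ = [0, 0, 0, 0]  (obs o_3=0)
backtrack: best end state = 3; path = [1, 3, 0, 3]

path = [1, 3, 0, 3]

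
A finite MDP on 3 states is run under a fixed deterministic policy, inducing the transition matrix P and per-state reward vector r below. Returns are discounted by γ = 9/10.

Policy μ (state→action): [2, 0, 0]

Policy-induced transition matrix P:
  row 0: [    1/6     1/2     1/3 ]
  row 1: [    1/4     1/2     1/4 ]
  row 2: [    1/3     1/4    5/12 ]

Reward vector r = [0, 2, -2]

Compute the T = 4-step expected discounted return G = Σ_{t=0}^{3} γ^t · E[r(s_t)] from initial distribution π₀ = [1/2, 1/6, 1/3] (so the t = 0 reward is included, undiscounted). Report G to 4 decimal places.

G = 0.0644

t=0: π = [0.5000, 0.1667, 0.3333], E[r] = -0.3333, γ^t·E[r] = -0.333333, running G = -0.333333
t=1: π = [0.2361, 0.4167, 0.3472], E[r] = 0.1389, γ^t·E[r] = 0.125000, running G = -0.208333
t=2: π = [0.2593, 0.4132, 0.3275], E[r] = 0.1713, γ^t·E[r] = 0.138750, running G = -0.069583
t=3: π = [0.2557, 0.4181, 0.3262], E[r] = 0.1838, γ^t·E[r] = 0.134016, running G = 0.064432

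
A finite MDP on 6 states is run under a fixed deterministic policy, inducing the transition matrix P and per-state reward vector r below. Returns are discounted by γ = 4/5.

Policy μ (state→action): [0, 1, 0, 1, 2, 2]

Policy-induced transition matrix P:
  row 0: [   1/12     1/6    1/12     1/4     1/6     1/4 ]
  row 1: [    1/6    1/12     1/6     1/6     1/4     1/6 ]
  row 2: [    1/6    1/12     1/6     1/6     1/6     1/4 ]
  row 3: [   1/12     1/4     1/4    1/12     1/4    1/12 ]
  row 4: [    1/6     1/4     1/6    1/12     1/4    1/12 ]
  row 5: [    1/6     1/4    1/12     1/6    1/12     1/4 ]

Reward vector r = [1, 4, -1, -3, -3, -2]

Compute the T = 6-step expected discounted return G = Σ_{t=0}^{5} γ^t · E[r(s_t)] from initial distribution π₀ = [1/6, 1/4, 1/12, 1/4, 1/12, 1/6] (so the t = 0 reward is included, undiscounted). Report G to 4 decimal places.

t=0: π = [0.1667, 0.2500, 0.0833, 0.2500, 0.0833, 0.1667], E[r] = -0.2500, γ^t·E[r] = -0.250000, running G = -0.250000
t=1: π = [0.1319, 0.1806, 0.1597, 0.1528, 0.2014, 0.1736], E[r] = -0.7153, γ^t·E[r] = -0.572222, running G = -0.822222
t=2: π = [0.1429, 0.1823, 0.1539, 0.1481, 0.1968, 0.1759], E[r] = -0.6684, γ^t·E[r] = -0.427778, running G = -1.250000
t=3: π = [0.1424, 0.1821, 0.1524, 0.1498, 0.1959, 0.1773], E[r] = -0.6738, γ^t·E[r] = -0.344988, running G = -1.594988
t=4: π = [0.1423, 0.1824, 0.1525, 0.1497, 0.1959, 0.1772], E[r] = -0.6718, γ^t·E[r] = -0.275187, running G = -1.870174
t=5: π = [0.1423, 0.1823, 0.1525, 0.1497, 0.1959, 0.1772], E[r] = -0.6722, γ^t·E[r] = -0.220255, running G = -2.090429

G = -2.0904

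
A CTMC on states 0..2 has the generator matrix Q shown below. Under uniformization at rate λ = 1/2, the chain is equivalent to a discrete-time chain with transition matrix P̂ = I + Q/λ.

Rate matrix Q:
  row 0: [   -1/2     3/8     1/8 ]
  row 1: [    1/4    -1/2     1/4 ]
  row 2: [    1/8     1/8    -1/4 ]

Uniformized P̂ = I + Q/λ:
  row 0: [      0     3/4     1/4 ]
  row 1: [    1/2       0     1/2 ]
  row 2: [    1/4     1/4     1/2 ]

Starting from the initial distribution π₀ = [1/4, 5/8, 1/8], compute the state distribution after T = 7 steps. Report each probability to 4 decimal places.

t=0: π = [0.2500, 0.6250, 0.1250]
t=1: π = [0.3438, 0.2188, 0.4375]
t=2: π = [0.2188, 0.3672, 0.4141]
t=3: π = [0.2871, 0.2676, 0.4453]
t=4: π = [0.2451, 0.3267, 0.4282]
t=5: π = [0.2704, 0.2909, 0.4387]
t=6: π = [0.2551, 0.3125, 0.4324]
t=7: π = [0.2643, 0.2994, 0.4362]

π = [0.2643, 0.2994, 0.4362]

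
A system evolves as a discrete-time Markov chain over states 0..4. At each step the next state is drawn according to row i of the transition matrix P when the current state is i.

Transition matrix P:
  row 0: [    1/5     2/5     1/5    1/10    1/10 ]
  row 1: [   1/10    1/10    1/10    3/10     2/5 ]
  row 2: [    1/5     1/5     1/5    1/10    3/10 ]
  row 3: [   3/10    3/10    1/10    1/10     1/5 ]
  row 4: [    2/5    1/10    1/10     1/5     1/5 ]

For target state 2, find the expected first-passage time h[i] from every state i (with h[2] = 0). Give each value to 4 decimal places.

First-step conditioning: h[2] = 0; for i ≠ 2, h[i] = 1 + Σ_k P[i][k]·h[k].
  h[0] = 1 + 1/5·h[0] + 2/5·h[1] + 1/10·h[3] + 1/10·h[4]
  h[1] = 1 + 1/10·h[0] + 1/10·h[1] + 3/10·h[3] + 2/5·h[4]
  h[3] = 1 + 3/10·h[0] + 3/10·h[1] + 1/10·h[3] + 1/5·h[4]
  h[4] = 1 + 2/5·h[0] + 1/10·h[1] + 1/5·h[3] + 1/5·h[4]
Solving the 4×4 linear system over states ≠ 2 gives exactly h = [3185/437, 3540/437, 0, 3495/437, 3455/437] (h[2] = 0 is the target).

h = [7.2883, 8.1007, 0.0000, 7.9977, 7.9062]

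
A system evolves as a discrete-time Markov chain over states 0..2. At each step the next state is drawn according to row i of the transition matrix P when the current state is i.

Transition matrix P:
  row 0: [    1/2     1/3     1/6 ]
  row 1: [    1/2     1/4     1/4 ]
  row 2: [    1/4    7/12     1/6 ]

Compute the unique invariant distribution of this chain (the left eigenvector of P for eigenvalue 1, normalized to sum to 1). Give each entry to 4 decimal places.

π = [0.4510, 0.3529, 0.1961]

Balance equations π_j = Σ_i π_i·P[i][j]:
  π_0 = 1/2·π_0 + 1/2·π_1 + 1/4·π_2
  π_1 = 1/3·π_0 + 1/4·π_1 + 7/12·π_2
  normalize: π_0 + π_1 + π_2 = 1
Solving the linear system gives exactly π = [23/51, 6/17, 10/51].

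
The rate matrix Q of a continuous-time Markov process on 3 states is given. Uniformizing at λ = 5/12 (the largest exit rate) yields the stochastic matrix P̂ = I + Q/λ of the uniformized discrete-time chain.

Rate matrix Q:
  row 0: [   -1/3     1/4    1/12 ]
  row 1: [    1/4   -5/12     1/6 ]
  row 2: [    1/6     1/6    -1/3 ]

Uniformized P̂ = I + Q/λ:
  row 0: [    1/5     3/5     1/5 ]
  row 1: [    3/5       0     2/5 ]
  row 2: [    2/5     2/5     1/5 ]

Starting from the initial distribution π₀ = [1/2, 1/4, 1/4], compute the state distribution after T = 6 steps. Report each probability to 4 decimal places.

t=0: π = [0.5000, 0.2500, 0.2500]
t=1: π = [0.3500, 0.4000, 0.2500]
t=2: π = [0.4100, 0.3100, 0.2800]
t=3: π = [0.3800, 0.3580, 0.2620]
t=4: π = [0.3956, 0.3328, 0.2716]
t=5: π = [0.3874, 0.3460, 0.2666]
t=6: π = [0.3917, 0.3391, 0.2692]

π = [0.3917, 0.3391, 0.2692]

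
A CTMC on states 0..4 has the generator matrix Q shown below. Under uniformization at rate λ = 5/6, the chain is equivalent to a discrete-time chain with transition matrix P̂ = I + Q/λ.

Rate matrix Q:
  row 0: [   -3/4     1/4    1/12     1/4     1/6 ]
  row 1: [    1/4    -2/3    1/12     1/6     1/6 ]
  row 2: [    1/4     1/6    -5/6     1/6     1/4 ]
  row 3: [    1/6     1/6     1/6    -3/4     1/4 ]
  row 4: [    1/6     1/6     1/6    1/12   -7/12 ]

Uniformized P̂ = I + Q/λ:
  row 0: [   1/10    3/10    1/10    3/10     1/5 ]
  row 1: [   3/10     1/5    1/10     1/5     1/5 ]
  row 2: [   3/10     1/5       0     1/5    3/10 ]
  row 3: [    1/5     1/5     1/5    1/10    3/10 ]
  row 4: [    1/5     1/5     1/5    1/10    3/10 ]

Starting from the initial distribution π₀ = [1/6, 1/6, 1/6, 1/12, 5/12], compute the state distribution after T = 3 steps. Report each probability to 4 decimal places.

π = [0.2138, 0.2213, 0.1305, 0.1778, 0.2565]

t=0: π = [0.1667, 0.1667, 0.1667, 0.0833, 0.4167]
t=1: π = [0.2167, 0.2167, 0.1333, 0.1667, 0.2667]
t=2: π = [0.2133, 0.2217, 0.1300, 0.1783, 0.2567]
t=3: π = [0.2138, 0.2213, 0.1305, 0.1778, 0.2565]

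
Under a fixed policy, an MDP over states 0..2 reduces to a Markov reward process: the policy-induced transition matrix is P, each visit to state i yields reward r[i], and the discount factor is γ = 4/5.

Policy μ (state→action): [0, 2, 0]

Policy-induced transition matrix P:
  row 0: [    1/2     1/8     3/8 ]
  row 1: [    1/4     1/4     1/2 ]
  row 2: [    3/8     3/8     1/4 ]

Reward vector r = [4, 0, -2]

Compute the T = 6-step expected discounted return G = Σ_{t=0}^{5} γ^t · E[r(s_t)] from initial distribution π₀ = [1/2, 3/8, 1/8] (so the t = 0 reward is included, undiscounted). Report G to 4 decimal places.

t=0: π = [0.5000, 0.3750, 0.1250], E[r] = 1.7500, γ^t·E[r] = 1.750000, running G = 1.750000
t=1: π = [0.3906, 0.2031, 0.4063], E[r] = 0.7500, γ^t·E[r] = 0.600000, running G = 2.350000
t=2: π = [0.3984, 0.2520, 0.3496], E[r] = 0.8945, γ^t·E[r] = 0.572500, running G = 2.922500
t=3: π = [0.3933, 0.2439, 0.3628], E[r] = 0.8477, γ^t·E[r] = 0.434000, running G = 3.356500
t=4: π = [0.3937, 0.2462, 0.3601], E[r] = 0.8544, γ^t·E[r] = 0.349975, running G = 3.706475
t=5: π = [0.3934, 0.2458, 0.3608], E[r] = 0.8522, γ^t·E[r] = 0.279260, running G = 3.985735

G = 3.9857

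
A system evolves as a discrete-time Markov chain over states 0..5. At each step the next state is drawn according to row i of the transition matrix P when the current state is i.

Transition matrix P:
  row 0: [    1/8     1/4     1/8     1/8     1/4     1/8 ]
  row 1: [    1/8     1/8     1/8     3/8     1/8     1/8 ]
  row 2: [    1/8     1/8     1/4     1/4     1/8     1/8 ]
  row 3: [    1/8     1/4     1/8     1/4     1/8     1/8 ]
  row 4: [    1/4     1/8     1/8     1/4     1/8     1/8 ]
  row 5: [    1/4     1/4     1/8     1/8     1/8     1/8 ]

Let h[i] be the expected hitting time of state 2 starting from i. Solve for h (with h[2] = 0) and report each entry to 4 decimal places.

First-step conditioning: h[2] = 0; for i ≠ 2, h[i] = 1 + Σ_k P[i][k]·h[k].
  h[0] = 1 + 1/8·h[0] + 1/4·h[1] + 1/8·h[3] + 1/4·h[4] + 1/8·h[5]
  h[1] = 1 + 1/8·h[0] + 1/8·h[1] + 3/8·h[3] + 1/8·h[4] + 1/8·h[5]
  h[3] = 1 + 1/8·h[0] + 1/4·h[1] + 1/4·h[3] + 1/8·h[4] + 1/8·h[5]
  h[4] = 1 + 1/4·h[0] + 1/8·h[1] + 1/4·h[3] + 1/8·h[4] + 1/8·h[5]
  h[5] = 1 + 1/4·h[0] + 1/4·h[1] + 1/8·h[3] + 1/8·h[4] + 1/8·h[5]
Solving the 5×5 linear system over states ≠ 2 gives exactly h = [8, 8, 0, 8, 8, 8] (h[2] = 0 is the target).

h = [8.0000, 8.0000, 0.0000, 8.0000, 8.0000, 8.0000]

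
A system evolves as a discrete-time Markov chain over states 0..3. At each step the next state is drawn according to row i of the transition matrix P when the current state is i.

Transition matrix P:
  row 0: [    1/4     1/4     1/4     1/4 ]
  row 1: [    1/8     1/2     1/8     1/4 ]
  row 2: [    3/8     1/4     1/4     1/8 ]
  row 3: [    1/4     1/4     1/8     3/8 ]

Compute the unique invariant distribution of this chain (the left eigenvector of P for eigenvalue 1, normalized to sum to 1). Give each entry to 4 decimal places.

π = [0.2303, 0.3333, 0.1758, 0.2606]

Balance equations π_j = Σ_i π_i·P[i][j]:
  π_0 = 1/4·π_0 + 1/8·π_1 + 3/8·π_2 + 1/4·π_3
  π_1 = 1/4·π_0 + 1/2·π_1 + 1/4·π_2 + 1/4·π_3
  π_2 = 1/4·π_0 + 1/8·π_1 + 1/4·π_2 + 1/8·π_3
  normalize: π_0 + π_1 + π_2 + π_3 = 1
Solving the linear system gives exactly π = [38/165, 1/3, 29/165, 43/165].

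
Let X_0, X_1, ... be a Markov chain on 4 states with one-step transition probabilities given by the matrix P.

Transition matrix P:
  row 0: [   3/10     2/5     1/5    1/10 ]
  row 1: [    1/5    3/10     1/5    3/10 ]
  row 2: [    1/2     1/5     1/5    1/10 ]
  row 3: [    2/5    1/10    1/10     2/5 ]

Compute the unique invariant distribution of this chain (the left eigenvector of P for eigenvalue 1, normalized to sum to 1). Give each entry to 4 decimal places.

π = [0.3305, 0.2712, 0.1780, 0.2203]

Balance equations π_j = Σ_i π_i·P[i][j]:
  π_0 = 3/10·π_0 + 1/5·π_1 + 1/2·π_2 + 2/5·π_3
  π_1 = 2/5·π_0 + 3/10·π_1 + 1/5·π_2 + 1/10·π_3
  π_2 = 1/5·π_0 + 1/5·π_1 + 1/5·π_2 + 1/10·π_3
  normalize: π_0 + π_1 + π_2 + π_3 = 1
Solving the linear system gives exactly π = [39/118, 16/59, 21/118, 13/59].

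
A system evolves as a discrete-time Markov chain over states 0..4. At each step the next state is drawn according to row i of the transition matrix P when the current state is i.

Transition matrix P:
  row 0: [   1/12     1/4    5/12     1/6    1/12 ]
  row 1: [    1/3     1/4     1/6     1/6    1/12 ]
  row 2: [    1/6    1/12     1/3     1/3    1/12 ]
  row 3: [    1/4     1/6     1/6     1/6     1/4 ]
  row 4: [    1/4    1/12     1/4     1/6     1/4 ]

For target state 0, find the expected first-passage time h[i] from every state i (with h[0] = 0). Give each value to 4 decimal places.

First-step conditioning: h[0] = 0; for i ≠ 0, h[i] = 1 + Σ_k P[i][k]·h[k].
  h[1] = 1 + 1/4·h[1] + 1/6·h[2] + 1/6·h[3] + 1/12·h[4]
  h[2] = 1 + 1/12·h[1] + 1/3·h[2] + 1/3·h[3] + 1/12·h[4]
  h[3] = 1 + 1/6·h[1] + 1/6·h[2] + 1/6·h[3] + 1/4·h[4]
  h[4] = 1 + 1/12·h[1] + 1/4·h[2] + 1/6·h[3] + 1/4·h[4]
Solving the 4×4 linear system over states ≠ 0 gives exactly h = [0, 7176/1931, 8760/1931, 7920/1931, 8052/1931] (h[0] = 0 is the target).

h = [0.0000, 3.7162, 4.5365, 4.1015, 4.1699]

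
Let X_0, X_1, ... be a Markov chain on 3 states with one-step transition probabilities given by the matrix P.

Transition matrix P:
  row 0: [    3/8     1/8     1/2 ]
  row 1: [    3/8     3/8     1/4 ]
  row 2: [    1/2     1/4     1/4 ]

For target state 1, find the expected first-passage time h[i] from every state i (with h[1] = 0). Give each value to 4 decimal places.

h = [5.7143, 0.0000, 5.1429]

First-step conditioning: h[1] = 0; for i ≠ 1, h[i] = 1 + Σ_k P[i][k]·h[k].
  h[0] = 1 + 3/8·h[0] + 1/2·h[2]
  h[2] = 1 + 1/2·h[0] + 1/4·h[2]
Solving the 2×2 linear system over states ≠ 1 gives exactly h = [40/7, 0, 36/7] (h[1] = 0 is the target).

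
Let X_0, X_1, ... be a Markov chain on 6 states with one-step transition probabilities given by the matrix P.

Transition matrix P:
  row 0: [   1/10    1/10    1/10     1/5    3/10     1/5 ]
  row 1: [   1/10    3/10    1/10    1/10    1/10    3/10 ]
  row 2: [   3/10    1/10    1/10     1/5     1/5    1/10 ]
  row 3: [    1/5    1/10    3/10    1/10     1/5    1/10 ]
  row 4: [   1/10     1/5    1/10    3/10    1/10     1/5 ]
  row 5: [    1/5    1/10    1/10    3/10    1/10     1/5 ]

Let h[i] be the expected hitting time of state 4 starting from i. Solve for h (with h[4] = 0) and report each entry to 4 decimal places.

First-step conditioning: h[4] = 0; for i ≠ 4, h[i] = 1 + Σ_k P[i][k]·h[k].
  h[0] = 1 + 1/10·h[0] + 1/10·h[1] + 1/10·h[2] + 1/5·h[3] + 1/5·h[5]
  h[1] = 1 + 1/10·h[0] + 3/10·h[1] + 1/10·h[2] + 1/10·h[3] + 3/10·h[5]
  h[2] = 1 + 3/10·h[0] + 1/10·h[1] + 1/10·h[2] + 1/5·h[3] + 1/10·h[5]
  h[3] = 1 + 1/5·h[0] + 1/10·h[1] + 3/10·h[2] + 1/10·h[3] + 1/10·h[5]
  h[5] = 1 + 1/5·h[0] + 1/10·h[1] + 1/10·h[2] + 3/10·h[3] + 1/5·h[5]
Solving the 5×5 linear system over states ≠ 4 gives exactly h = [11120/2297, 14070/2297, 12000/2297, 12080/2297, 0, 13440/2297] (h[4] = 0 is the target).

h = [4.8411, 6.1254, 5.2242, 5.2590, 0.0000, 5.8511]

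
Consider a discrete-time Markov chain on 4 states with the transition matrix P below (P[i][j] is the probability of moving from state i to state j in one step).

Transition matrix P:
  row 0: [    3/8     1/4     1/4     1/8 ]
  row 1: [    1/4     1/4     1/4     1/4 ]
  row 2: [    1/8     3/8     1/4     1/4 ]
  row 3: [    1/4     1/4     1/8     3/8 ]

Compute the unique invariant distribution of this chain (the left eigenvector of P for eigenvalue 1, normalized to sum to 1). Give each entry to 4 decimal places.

Balance equations π_j = Σ_i π_i·P[i][j]:
  π_0 = 3/8·π_0 + 1/4·π_1 + 1/8·π_2 + 1/4·π_3
  π_1 = 1/4·π_0 + 1/4·π_1 + 3/8·π_2 + 1/4·π_3
  π_2 = 1/4·π_0 + 1/4·π_1 + 1/4·π_2 + 1/8·π_3
  normalize: π_0 + π_1 + π_2 + π_3 = 1
Solving the linear system gives exactly π = [100/393, 109/393, 86/393, 98/393].

π = [0.2545, 0.2774, 0.2188, 0.2494]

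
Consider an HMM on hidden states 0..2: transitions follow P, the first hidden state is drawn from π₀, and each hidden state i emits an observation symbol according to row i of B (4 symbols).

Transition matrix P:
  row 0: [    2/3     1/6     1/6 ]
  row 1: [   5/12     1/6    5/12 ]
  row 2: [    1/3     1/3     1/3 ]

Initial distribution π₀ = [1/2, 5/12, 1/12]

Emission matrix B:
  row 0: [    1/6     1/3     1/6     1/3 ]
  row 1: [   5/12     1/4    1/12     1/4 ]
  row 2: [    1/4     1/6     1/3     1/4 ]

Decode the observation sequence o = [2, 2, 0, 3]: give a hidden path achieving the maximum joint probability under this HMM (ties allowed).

t=0: δ = [8.333e-02, 3.472e-02, 2.778e-02]  (obs o_0=2)
t=1: δ = [9.259e-03, 1.157e-03, 4.823e-03]  ψ = [0, 0, 1]  (obs o_1=2)
t=2: δ = [1.029e-03, 6.698e-04, 4.019e-04]  ψ = [0, 2, 2]  (obs o_2=0)
t=3: δ = [2.286e-04, 4.287e-05, 6.977e-05]  ψ = [0, 0, 1]  (obs o_3=3)
backtrack: best end state = 0; path = [0, 0, 0, 0]

path = [0, 0, 0, 0]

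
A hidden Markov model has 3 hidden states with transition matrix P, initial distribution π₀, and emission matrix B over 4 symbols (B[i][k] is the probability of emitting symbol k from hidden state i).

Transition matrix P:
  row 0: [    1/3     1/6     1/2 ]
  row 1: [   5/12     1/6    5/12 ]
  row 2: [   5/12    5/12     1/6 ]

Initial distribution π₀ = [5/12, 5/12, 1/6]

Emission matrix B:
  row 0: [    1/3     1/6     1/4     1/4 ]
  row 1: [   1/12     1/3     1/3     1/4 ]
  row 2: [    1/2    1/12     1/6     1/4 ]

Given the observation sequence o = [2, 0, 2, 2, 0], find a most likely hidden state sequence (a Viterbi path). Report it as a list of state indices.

path = [1, 2, 1, 0, 2]

t=0: δ = [1.042e-01, 1.389e-01, 2.778e-02]  (obs o_0=2)
t=1: δ = [1.929e-02, 1.929e-03, 2.894e-02]  ψ = [1, 1, 1]  (obs o_1=0)
t=2: δ = [3.014e-03, 4.019e-03, 1.608e-03]  ψ = [2, 2, 0]  (obs o_2=2)
t=3: δ = [4.186e-04, 2.233e-04, 2.791e-04]  ψ = [1, 1, 1]  (obs o_3=2)
t=4: δ = [4.651e-05, 9.690e-06, 1.047e-04]  ψ = [0, 2, 0]  (obs o_4=0)
backtrack: best end state = 2; path = [1, 2, 1, 0, 2]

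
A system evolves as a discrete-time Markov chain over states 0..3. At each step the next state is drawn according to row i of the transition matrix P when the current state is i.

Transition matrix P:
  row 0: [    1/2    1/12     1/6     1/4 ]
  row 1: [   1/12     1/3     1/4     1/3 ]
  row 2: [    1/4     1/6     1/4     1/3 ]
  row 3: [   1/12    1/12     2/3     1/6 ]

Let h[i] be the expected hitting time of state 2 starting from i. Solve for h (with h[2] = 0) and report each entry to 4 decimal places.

First-step conditioning: h[2] = 0; for i ≠ 2, h[i] = 1 + Σ_k P[i][k]·h[k].
  h[0] = 1 + 1/2·h[0] + 1/12·h[1] + 1/4·h[3]
  h[1] = 1 + 1/12·h[0] + 1/3·h[1] + 1/3·h[3]
  h[3] = 1 + 1/12·h[0] + 1/12·h[1] + 1/6·h[3]
Solving the 3×3 linear system over states ≠ 2 gives exactly h = [1404/415, 1176/415, 0, 756/415] (h[2] = 0 is the target).

h = [3.3831, 2.8337, 0.0000, 1.8217]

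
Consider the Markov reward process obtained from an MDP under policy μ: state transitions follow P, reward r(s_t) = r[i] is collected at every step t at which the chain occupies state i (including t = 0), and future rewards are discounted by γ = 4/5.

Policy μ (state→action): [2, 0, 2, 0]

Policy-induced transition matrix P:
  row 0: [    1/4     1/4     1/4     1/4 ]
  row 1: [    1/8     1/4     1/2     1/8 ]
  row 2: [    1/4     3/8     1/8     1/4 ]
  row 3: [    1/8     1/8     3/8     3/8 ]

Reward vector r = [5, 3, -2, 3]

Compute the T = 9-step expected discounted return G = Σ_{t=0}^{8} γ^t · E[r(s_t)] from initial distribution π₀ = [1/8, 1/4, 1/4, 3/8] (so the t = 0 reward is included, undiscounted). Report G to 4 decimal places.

t=0: π = [0.1250, 0.2500, 0.2500, 0.3750], E[r] = 2.0000, γ^t·E[r] = 2.000000, running G = 2.000000
t=1: π = [0.1719, 0.2344, 0.3281, 0.2656], E[r] = 1.7031, γ^t·E[r] = 1.362500, running G = 3.362500
t=2: π = [0.1875, 0.2578, 0.3008, 0.2539], E[r] = 1.8711, γ^t·E[r] = 1.197500, running G = 4.560000
t=3: π = [0.1860, 0.2559, 0.3086, 0.2495], E[r] = 1.8291, γ^t·E[r] = 0.936500, running G = 5.496500
t=4: π = [0.1868, 0.2574, 0.3066, 0.2492], E[r] = 1.8408, γ^t·E[r] = 0.753975, running G = 6.250475
t=5: π = [0.1867, 0.2572, 0.3072, 0.2490], E[r] = 1.8375, γ^t·E[r] = 0.602105, running G = 6.852580
t=6: π = [0.1867, 0.2573, 0.3070, 0.2490], E[r] = 1.8384, γ^t·E[r] = 0.481918, running G = 7.334498
t=7: π = [0.1867, 0.2573, 0.3071, 0.2490], E[r] = 1.8381, γ^t·E[r] = 0.385482, running G = 7.719980
t=8: π = [0.1867, 0.2573, 0.3071, 0.2490], E[r] = 1.8382, γ^t·E[r] = 0.308397, running G = 8.028377

G = 8.0284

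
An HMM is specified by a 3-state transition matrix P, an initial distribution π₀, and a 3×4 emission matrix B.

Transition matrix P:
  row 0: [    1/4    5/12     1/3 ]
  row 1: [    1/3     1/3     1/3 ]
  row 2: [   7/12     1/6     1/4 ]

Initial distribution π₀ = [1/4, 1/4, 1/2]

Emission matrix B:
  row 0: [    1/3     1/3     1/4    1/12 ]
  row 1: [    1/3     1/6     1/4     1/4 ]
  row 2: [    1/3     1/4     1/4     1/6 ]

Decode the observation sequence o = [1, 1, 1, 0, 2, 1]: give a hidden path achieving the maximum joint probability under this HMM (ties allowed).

path = [2, 0, 2, 0, 2, 0]

t=0: δ = [8.333e-02, 4.167e-02, 1.250e-01]  (obs o_0=1)
t=1: δ = [2.431e-02, 5.787e-03, 7.812e-03]  ψ = [2, 0, 2]  (obs o_1=1)
t=2: δ = [2.025e-03, 1.688e-03, 2.025e-03]  ψ = [0, 0, 0]  (obs o_2=1)
t=3: δ = [3.938e-04, 2.813e-04, 2.251e-04]  ψ = [2, 0, 0]  (obs o_3=0)
t=4: δ = [3.282e-05, 4.103e-05, 3.282e-05]  ψ = [2, 0, 0]  (obs o_4=2)
t=5: δ = [6.382e-06, 2.279e-06, 3.419e-06]  ψ = [2, 0, 1]  (obs o_5=1)
backtrack: best end state = 0; path = [2, 0, 2, 0, 2, 0]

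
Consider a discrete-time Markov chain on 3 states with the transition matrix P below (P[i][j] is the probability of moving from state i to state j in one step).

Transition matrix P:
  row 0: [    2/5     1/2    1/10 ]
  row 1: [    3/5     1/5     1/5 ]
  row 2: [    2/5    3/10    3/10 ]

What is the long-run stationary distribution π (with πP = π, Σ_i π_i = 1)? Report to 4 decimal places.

Balance equations π_j = Σ_i π_i·P[i][j]:
  π_0 = 2/5·π_0 + 3/5·π_1 + 2/5·π_2
  π_1 = 1/2·π_0 + 1/5·π_1 + 3/10·π_2
  normalize: π_0 + π_1 + π_2 = 1
Solving the linear system gives exactly π = [25/53, 19/53, 9/53].

π = [0.4717, 0.3585, 0.1698]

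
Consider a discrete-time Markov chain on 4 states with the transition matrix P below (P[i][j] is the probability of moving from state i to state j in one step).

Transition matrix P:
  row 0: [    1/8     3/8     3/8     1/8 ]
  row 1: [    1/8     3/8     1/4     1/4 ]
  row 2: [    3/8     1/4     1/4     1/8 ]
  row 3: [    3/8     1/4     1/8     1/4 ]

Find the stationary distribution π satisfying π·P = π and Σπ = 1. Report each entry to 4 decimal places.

Balance equations π_j = Σ_i π_i·P[i][j]:
  π_0 = 1/8·π_0 + 1/8·π_1 + 3/8·π_2 + 3/8·π_3
  π_1 = 3/8·π_0 + 3/8·π_1 + 1/4·π_2 + 1/4·π_3
  π_2 = 3/8·π_0 + 1/4·π_1 + 1/4·π_2 + 1/8·π_3
  normalize: π_0 + π_1 + π_2 + π_3 = 1
Solving the linear system gives exactly π = [17/72, 23/72, 43/168, 95/504].

π = [0.2361, 0.3194, 0.2560, 0.1885]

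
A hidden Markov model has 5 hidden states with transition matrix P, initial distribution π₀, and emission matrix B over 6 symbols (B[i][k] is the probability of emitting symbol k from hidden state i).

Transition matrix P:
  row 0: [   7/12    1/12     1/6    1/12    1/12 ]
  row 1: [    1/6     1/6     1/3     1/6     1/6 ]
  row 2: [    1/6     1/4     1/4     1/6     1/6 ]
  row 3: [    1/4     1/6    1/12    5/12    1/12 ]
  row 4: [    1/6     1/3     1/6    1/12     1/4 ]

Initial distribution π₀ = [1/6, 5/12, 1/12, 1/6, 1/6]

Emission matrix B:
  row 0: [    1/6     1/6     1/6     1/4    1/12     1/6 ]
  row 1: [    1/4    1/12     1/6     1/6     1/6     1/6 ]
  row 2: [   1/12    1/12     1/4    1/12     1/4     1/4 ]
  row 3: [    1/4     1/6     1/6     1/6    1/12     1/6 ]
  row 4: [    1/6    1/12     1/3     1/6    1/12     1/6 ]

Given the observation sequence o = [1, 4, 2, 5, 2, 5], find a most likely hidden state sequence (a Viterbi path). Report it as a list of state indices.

t=0: δ = [2.778e-02, 3.472e-02, 6.944e-03, 2.778e-02, 1.389e-02]  (obs o_0=1)
t=1: δ = [1.350e-03, 9.645e-04, 2.894e-03, 9.645e-04, 4.823e-04]  ψ = [0, 1, 1, 3, 1]  (obs o_1=4)
t=2: δ = [1.313e-04, 1.206e-04, 1.808e-04, 8.038e-05, 1.608e-04]  ψ = [0, 2, 2, 2, 2]  (obs o_2=2)
t=3: δ = [1.276e-05, 8.931e-06, 1.130e-05, 5.582e-06, 6.698e-06]  ψ = [0, 4, 2, 3, 4]  (obs o_3=5)
t=4: δ = [1.241e-06, 4.710e-07, 7.442e-07, 3.876e-07, 6.279e-07]  ψ = [0, 2, 1, 3, 2]  (obs o_4=2)
t=5: δ = [1.206e-07, 3.489e-08, 5.170e-08, 2.692e-08, 2.616e-08]  ψ = [0, 4, 0, 3, 4]  (obs o_5=5)
backtrack: best end state = 0; path = [0, 0, 0, 0, 0, 0]

path = [0, 0, 0, 0, 0, 0]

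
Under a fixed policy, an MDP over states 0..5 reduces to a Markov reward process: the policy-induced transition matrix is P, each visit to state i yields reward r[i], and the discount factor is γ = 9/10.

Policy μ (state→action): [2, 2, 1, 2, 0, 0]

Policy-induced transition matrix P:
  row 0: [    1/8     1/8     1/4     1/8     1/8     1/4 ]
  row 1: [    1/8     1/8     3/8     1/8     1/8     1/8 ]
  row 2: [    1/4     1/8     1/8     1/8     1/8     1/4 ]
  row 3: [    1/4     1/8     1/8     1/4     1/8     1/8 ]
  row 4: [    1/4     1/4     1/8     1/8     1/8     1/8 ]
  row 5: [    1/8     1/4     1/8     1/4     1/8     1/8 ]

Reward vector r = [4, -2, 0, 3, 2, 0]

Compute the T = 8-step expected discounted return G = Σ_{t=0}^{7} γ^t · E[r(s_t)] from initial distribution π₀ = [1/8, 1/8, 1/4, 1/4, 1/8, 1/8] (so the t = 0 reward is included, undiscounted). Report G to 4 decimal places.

G = 6.8210

t=0: π = [0.1250, 0.1250, 0.2500, 0.2500, 0.1250, 0.1250], E[r] = 1.2500, γ^t·E[r] = 1.250000, running G = 1.250000
t=1: π = [0.2031, 0.1563, 0.1719, 0.1719, 0.1250, 0.1719], E[r] = 1.2656, γ^t·E[r] = 1.139063, running G = 2.389063
t=2: π = [0.1836, 0.1621, 0.1895, 0.1680, 0.1250, 0.1719], E[r] = 1.1641, γ^t·E[r] = 0.942891, running G = 3.331953
t=3: π = [0.1853, 0.1621, 0.1885, 0.1675, 0.1250, 0.1716], E[r] = 1.1694, γ^t·E[r] = 0.852517, running G = 4.184470
t=4: π = [0.1851, 0.1621, 0.1887, 0.1674, 0.1250, 0.1717], E[r] = 1.1685, γ^t·E[r] = 0.766645, running G = 4.951115
t=5: π = [0.1851, 0.1621, 0.1887, 0.1674, 0.1250, 0.1717], E[r] = 1.1685, γ^t·E[r] = 0.690003, running G = 5.641118
t=6: π = [0.1851, 0.1621, 0.1887, 0.1674, 0.1250, 0.1717], E[r] = 1.1685, γ^t·E[r] = 0.620995, running G = 6.262112
t=7: π = [0.1851, 0.1621, 0.1887, 0.1674, 0.1250, 0.1717], E[r] = 1.1685, γ^t·E[r] = 0.558896, running G = 6.821009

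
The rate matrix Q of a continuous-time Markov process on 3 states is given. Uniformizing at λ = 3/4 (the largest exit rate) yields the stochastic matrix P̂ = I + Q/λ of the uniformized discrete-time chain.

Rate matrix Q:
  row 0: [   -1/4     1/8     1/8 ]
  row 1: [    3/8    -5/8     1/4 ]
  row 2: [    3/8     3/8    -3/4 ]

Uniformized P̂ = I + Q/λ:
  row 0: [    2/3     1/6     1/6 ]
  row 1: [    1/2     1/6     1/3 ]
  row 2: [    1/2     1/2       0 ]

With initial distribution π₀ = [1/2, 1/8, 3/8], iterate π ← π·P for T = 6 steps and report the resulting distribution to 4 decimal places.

π = [0.6000, 0.2248, 0.1752]

t=0: π = [0.5000, 0.1250, 0.3750]
t=1: π = [0.5833, 0.2917, 0.1250]
t=2: π = [0.5972, 0.2083, 0.1944]
t=3: π = [0.5995, 0.2315, 0.1690]
t=4: π = [0.5999, 0.2230, 0.1771]
t=5: π = [0.6000, 0.2257, 0.1743]
t=6: π = [0.6000, 0.2248, 0.1752]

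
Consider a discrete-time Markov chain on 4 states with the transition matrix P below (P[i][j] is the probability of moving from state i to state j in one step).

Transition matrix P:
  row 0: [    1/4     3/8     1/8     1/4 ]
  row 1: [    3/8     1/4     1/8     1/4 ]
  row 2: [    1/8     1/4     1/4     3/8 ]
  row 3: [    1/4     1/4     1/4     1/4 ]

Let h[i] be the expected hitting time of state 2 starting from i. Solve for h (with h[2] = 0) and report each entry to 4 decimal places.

h = [6.4000, 6.4000, 0.0000, 5.6000]

First-step conditioning: h[2] = 0; for i ≠ 2, h[i] = 1 + Σ_k P[i][k]·h[k].
  h[0] = 1 + 1/4·h[0] + 3/8·h[1] + 1/4·h[3]
  h[1] = 1 + 3/8·h[0] + 1/4·h[1] + 1/4·h[3]
  h[3] = 1 + 1/4·h[0] + 1/4·h[1] + 1/4·h[3]
Solving the 3×3 linear system over states ≠ 2 gives exactly h = [32/5, 32/5, 0, 28/5] (h[2] = 0 is the target).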